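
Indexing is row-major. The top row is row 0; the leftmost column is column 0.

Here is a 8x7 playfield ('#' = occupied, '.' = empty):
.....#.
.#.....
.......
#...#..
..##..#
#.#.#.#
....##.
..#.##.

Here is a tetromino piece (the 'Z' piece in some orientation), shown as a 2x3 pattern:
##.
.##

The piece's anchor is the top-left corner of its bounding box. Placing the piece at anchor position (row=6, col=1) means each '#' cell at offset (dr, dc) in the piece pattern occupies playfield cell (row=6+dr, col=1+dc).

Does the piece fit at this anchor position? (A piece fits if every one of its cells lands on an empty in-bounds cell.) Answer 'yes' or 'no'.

Answer: no

Derivation:
Check each piece cell at anchor (6, 1):
  offset (0,0) -> (6,1): empty -> OK
  offset (0,1) -> (6,2): empty -> OK
  offset (1,1) -> (7,2): occupied ('#') -> FAIL
  offset (1,2) -> (7,3): empty -> OK
All cells valid: no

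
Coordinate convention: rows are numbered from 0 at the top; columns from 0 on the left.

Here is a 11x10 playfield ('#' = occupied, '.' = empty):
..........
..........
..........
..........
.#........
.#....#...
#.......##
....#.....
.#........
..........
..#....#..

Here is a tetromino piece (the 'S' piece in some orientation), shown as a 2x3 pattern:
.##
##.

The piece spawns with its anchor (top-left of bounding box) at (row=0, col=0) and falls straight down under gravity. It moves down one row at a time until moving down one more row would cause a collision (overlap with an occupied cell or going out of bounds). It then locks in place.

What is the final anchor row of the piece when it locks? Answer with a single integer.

Spawn at (row=0, col=0). Try each row:
  row 0: fits
  row 1: fits
  row 2: fits
  row 3: blocked -> lock at row 2

Answer: 2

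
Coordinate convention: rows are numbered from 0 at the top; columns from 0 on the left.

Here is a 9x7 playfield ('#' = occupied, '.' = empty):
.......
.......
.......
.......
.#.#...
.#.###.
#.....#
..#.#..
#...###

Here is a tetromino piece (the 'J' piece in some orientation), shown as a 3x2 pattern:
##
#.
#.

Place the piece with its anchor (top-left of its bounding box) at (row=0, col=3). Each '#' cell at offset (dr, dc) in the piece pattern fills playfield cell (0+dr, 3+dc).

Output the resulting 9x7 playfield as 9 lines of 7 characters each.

Fill (0+0,3+0) = (0,3)
Fill (0+0,3+1) = (0,4)
Fill (0+1,3+0) = (1,3)
Fill (0+2,3+0) = (2,3)

Answer: ...##..
...#...
...#...
.......
.#.#...
.#.###.
#.....#
..#.#..
#...###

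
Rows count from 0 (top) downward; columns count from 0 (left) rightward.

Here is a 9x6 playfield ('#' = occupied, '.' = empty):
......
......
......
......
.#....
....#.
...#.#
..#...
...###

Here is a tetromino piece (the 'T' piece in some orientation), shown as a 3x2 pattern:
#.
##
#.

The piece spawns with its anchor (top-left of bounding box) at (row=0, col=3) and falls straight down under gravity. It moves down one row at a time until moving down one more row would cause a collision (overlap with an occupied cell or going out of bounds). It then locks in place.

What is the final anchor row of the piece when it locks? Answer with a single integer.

Answer: 3

Derivation:
Spawn at (row=0, col=3). Try each row:
  row 0: fits
  row 1: fits
  row 2: fits
  row 3: fits
  row 4: blocked -> lock at row 3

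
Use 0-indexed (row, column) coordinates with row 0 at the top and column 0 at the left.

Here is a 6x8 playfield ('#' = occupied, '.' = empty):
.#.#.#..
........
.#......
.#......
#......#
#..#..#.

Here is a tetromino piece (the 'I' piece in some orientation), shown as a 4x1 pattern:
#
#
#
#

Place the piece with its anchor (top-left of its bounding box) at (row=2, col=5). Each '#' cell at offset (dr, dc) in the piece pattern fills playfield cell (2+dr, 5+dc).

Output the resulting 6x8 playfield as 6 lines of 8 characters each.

Fill (2+0,5+0) = (2,5)
Fill (2+1,5+0) = (3,5)
Fill (2+2,5+0) = (4,5)
Fill (2+3,5+0) = (5,5)

Answer: .#.#.#..
........
.#...#..
.#...#..
#....#.#
#..#.##.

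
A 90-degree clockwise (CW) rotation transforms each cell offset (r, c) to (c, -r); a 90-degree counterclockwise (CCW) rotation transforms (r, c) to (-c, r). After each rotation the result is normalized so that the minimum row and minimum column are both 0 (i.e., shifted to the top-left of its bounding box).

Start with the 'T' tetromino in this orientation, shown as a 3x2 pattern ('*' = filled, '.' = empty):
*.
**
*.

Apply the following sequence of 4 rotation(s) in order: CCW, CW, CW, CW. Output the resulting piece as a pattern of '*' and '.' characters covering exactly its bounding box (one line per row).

Answer: .*
**
.*

Derivation:
Start:
*.
**
*.
After rotation 1 (CCW):
.*.
***
After rotation 2 (CW):
*.
**
*.
After rotation 3 (CW):
***
.*.
After rotation 4 (CW):
.*
**
.*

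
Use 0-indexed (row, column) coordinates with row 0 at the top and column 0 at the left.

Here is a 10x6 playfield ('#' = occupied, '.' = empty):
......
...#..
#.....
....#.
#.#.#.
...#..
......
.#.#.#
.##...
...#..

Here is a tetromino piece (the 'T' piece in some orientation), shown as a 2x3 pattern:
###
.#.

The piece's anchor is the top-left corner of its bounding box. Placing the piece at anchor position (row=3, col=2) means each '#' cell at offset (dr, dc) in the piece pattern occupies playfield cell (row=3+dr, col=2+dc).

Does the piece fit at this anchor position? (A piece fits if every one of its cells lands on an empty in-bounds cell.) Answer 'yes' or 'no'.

Check each piece cell at anchor (3, 2):
  offset (0,0) -> (3,2): empty -> OK
  offset (0,1) -> (3,3): empty -> OK
  offset (0,2) -> (3,4): occupied ('#') -> FAIL
  offset (1,1) -> (4,3): empty -> OK
All cells valid: no

Answer: no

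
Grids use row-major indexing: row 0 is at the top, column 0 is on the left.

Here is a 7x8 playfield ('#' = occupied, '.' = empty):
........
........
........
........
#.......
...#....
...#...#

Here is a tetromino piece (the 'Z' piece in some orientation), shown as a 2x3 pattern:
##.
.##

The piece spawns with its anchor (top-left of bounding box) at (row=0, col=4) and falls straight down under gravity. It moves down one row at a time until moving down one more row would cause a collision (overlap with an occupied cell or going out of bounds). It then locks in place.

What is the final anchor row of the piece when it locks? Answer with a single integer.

Spawn at (row=0, col=4). Try each row:
  row 0: fits
  row 1: fits
  row 2: fits
  row 3: fits
  row 4: fits
  row 5: fits
  row 6: blocked -> lock at row 5

Answer: 5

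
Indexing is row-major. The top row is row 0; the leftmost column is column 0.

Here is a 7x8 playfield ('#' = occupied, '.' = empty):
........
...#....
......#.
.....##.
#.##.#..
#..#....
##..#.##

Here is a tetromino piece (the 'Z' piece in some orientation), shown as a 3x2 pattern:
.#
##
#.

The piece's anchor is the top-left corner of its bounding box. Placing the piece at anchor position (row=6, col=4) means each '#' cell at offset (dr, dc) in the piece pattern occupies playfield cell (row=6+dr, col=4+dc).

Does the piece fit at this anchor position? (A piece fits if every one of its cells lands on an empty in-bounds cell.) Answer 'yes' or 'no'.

Check each piece cell at anchor (6, 4):
  offset (0,1) -> (6,5): empty -> OK
  offset (1,0) -> (7,4): out of bounds -> FAIL
  offset (1,1) -> (7,5): out of bounds -> FAIL
  offset (2,0) -> (8,4): out of bounds -> FAIL
All cells valid: no

Answer: no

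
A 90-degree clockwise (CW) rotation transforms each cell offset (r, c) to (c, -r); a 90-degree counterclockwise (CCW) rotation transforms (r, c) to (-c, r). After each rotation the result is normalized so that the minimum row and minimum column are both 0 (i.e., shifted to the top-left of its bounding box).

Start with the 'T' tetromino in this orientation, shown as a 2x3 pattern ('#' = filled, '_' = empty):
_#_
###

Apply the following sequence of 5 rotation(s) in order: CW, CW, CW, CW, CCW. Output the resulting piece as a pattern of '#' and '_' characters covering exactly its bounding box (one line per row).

Answer: _#
##
_#

Derivation:
Start:
_#_
###
After rotation 1 (CW):
#_
##
#_
After rotation 2 (CW):
###
_#_
After rotation 3 (CW):
_#
##
_#
After rotation 4 (CW):
_#_
###
After rotation 5 (CCW):
_#
##
_#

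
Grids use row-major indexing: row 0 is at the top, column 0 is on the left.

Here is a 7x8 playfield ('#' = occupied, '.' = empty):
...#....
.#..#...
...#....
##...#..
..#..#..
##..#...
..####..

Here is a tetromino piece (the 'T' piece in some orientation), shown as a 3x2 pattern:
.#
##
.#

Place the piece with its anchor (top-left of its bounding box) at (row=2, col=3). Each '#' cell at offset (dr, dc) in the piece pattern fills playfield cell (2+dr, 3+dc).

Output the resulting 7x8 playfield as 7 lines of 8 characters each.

Fill (2+0,3+1) = (2,4)
Fill (2+1,3+0) = (3,3)
Fill (2+1,3+1) = (3,4)
Fill (2+2,3+1) = (4,4)

Answer: ...#....
.#..#...
...##...
##.###..
..#.##..
##..#...
..####..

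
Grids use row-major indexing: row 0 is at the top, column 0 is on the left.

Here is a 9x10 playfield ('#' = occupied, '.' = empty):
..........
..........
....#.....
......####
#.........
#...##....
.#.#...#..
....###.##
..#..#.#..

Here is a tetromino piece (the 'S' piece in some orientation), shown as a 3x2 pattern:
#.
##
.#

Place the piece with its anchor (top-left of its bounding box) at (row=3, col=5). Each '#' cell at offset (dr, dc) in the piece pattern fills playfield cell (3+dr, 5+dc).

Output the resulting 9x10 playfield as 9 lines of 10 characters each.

Fill (3+0,5+0) = (3,5)
Fill (3+1,5+0) = (4,5)
Fill (3+1,5+1) = (4,6)
Fill (3+2,5+1) = (5,6)

Answer: ..........
..........
....#.....
.....#####
#....##...
#...###...
.#.#...#..
....###.##
..#..#.#..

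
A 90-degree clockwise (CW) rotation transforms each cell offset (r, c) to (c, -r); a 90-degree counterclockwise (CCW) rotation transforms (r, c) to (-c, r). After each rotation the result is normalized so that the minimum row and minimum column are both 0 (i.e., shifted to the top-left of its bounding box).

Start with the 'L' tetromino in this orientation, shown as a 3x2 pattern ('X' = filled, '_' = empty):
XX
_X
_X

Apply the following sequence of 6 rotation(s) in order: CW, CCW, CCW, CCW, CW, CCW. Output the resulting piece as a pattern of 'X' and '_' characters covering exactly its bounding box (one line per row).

Start:
XX
_X
_X
After rotation 1 (CW):
__X
XXX
After rotation 2 (CCW):
XX
_X
_X
After rotation 3 (CCW):
XXX
X__
After rotation 4 (CCW):
X_
X_
XX
After rotation 5 (CW):
XXX
X__
After rotation 6 (CCW):
X_
X_
XX

Answer: X_
X_
XX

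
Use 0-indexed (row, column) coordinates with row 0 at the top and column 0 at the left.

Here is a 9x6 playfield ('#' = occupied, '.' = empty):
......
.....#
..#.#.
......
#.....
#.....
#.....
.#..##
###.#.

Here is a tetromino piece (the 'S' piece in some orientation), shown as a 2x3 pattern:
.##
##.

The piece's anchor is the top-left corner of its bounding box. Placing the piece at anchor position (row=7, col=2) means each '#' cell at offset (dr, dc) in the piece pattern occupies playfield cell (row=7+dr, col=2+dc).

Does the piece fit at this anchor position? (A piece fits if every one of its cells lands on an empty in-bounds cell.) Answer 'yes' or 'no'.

Check each piece cell at anchor (7, 2):
  offset (0,1) -> (7,3): empty -> OK
  offset (0,2) -> (7,4): occupied ('#') -> FAIL
  offset (1,0) -> (8,2): occupied ('#') -> FAIL
  offset (1,1) -> (8,3): empty -> OK
All cells valid: no

Answer: no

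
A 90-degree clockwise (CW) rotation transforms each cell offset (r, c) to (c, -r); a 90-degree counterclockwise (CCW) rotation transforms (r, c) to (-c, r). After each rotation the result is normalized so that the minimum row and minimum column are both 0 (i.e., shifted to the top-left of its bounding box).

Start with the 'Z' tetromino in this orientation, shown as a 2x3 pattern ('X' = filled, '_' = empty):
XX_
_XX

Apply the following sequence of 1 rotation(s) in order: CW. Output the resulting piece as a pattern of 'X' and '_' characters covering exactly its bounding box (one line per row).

Answer: _X
XX
X_

Derivation:
Start:
XX_
_XX
After rotation 1 (CW):
_X
XX
X_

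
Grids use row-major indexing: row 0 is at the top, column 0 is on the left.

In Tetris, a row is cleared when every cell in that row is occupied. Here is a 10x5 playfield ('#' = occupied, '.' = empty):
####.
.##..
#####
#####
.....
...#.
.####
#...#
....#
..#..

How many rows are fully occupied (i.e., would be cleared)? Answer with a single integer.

Answer: 2

Derivation:
Check each row:
  row 0: 1 empty cell -> not full
  row 1: 3 empty cells -> not full
  row 2: 0 empty cells -> FULL (clear)
  row 3: 0 empty cells -> FULL (clear)
  row 4: 5 empty cells -> not full
  row 5: 4 empty cells -> not full
  row 6: 1 empty cell -> not full
  row 7: 3 empty cells -> not full
  row 8: 4 empty cells -> not full
  row 9: 4 empty cells -> not full
Total rows cleared: 2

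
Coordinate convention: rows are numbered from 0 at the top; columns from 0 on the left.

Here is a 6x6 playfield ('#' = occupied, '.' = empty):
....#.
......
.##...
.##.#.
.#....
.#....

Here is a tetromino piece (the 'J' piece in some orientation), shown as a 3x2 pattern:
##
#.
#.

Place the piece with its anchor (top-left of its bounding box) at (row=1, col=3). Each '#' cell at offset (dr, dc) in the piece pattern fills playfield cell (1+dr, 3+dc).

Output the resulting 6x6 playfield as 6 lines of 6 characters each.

Fill (1+0,3+0) = (1,3)
Fill (1+0,3+1) = (1,4)
Fill (1+1,3+0) = (2,3)
Fill (1+2,3+0) = (3,3)

Answer: ....#.
...##.
.###..
.####.
.#....
.#....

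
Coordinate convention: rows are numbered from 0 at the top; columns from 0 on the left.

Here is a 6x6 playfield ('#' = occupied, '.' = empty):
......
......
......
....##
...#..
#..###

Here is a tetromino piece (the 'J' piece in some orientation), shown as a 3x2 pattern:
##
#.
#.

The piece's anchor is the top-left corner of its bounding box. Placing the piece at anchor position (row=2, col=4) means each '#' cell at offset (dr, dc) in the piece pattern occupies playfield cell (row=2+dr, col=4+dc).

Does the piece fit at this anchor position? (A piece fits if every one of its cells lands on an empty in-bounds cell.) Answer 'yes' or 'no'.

Answer: no

Derivation:
Check each piece cell at anchor (2, 4):
  offset (0,0) -> (2,4): empty -> OK
  offset (0,1) -> (2,5): empty -> OK
  offset (1,0) -> (3,4): occupied ('#') -> FAIL
  offset (2,0) -> (4,4): empty -> OK
All cells valid: no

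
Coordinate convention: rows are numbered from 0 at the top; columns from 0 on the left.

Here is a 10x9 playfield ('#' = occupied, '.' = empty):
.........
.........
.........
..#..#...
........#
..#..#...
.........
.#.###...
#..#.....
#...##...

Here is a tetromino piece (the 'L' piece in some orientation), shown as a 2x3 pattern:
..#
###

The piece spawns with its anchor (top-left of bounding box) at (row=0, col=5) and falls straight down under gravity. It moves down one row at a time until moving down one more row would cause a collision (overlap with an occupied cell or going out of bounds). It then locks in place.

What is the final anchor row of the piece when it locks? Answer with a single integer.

Spawn at (row=0, col=5). Try each row:
  row 0: fits
  row 1: fits
  row 2: blocked -> lock at row 1

Answer: 1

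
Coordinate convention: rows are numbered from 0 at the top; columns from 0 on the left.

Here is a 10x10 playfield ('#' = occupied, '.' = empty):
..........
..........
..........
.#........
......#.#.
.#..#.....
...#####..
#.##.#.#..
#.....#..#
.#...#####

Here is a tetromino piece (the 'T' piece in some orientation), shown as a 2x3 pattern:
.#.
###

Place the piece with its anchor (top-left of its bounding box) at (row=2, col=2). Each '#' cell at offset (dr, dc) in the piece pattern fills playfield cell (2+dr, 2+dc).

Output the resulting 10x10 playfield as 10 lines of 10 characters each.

Fill (2+0,2+1) = (2,3)
Fill (2+1,2+0) = (3,2)
Fill (2+1,2+1) = (3,3)
Fill (2+1,2+2) = (3,4)

Answer: ..........
..........
...#......
.####.....
......#.#.
.#..#.....
...#####..
#.##.#.#..
#.....#..#
.#...#####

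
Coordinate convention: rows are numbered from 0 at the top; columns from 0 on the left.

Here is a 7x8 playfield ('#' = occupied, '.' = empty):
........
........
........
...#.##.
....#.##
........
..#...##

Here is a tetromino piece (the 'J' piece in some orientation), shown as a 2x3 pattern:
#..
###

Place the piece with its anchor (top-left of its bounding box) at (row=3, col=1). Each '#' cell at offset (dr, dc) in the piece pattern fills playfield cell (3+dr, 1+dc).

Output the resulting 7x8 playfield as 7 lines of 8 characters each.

Answer: ........
........
........
.#.#.##.
.####.##
........
..#...##

Derivation:
Fill (3+0,1+0) = (3,1)
Fill (3+1,1+0) = (4,1)
Fill (3+1,1+1) = (4,2)
Fill (3+1,1+2) = (4,3)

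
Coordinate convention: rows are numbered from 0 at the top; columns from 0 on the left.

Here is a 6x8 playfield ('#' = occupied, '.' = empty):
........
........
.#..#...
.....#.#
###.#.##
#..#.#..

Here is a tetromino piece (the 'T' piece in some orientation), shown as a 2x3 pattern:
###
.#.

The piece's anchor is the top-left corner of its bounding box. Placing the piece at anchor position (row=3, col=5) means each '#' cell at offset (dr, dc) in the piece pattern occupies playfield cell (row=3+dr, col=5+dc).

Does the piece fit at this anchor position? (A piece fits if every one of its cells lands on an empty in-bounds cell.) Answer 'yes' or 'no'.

Check each piece cell at anchor (3, 5):
  offset (0,0) -> (3,5): occupied ('#') -> FAIL
  offset (0,1) -> (3,6): empty -> OK
  offset (0,2) -> (3,7): occupied ('#') -> FAIL
  offset (1,1) -> (4,6): occupied ('#') -> FAIL
All cells valid: no

Answer: no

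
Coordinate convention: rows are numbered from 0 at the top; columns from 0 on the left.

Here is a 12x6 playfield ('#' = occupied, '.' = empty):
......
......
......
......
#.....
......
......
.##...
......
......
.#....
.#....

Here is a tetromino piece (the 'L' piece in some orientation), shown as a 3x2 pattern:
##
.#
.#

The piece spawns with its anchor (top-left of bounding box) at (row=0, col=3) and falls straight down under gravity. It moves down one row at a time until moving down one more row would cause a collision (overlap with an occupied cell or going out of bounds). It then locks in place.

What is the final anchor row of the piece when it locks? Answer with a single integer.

Answer: 9

Derivation:
Spawn at (row=0, col=3). Try each row:
  row 0: fits
  row 1: fits
  row 2: fits
  row 3: fits
  row 4: fits
  row 5: fits
  row 6: fits
  row 7: fits
  row 8: fits
  row 9: fits
  row 10: blocked -> lock at row 9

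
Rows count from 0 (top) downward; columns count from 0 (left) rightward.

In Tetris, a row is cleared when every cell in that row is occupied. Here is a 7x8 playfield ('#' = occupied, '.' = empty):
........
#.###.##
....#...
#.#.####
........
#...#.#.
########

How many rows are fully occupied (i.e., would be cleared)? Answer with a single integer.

Check each row:
  row 0: 8 empty cells -> not full
  row 1: 2 empty cells -> not full
  row 2: 7 empty cells -> not full
  row 3: 2 empty cells -> not full
  row 4: 8 empty cells -> not full
  row 5: 5 empty cells -> not full
  row 6: 0 empty cells -> FULL (clear)
Total rows cleared: 1

Answer: 1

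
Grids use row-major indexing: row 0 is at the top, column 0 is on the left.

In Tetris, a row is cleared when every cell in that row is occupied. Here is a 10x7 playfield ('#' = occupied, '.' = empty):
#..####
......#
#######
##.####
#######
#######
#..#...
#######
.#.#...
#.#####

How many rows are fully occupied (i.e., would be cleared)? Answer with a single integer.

Check each row:
  row 0: 2 empty cells -> not full
  row 1: 6 empty cells -> not full
  row 2: 0 empty cells -> FULL (clear)
  row 3: 1 empty cell -> not full
  row 4: 0 empty cells -> FULL (clear)
  row 5: 0 empty cells -> FULL (clear)
  row 6: 5 empty cells -> not full
  row 7: 0 empty cells -> FULL (clear)
  row 8: 5 empty cells -> not full
  row 9: 1 empty cell -> not full
Total rows cleared: 4

Answer: 4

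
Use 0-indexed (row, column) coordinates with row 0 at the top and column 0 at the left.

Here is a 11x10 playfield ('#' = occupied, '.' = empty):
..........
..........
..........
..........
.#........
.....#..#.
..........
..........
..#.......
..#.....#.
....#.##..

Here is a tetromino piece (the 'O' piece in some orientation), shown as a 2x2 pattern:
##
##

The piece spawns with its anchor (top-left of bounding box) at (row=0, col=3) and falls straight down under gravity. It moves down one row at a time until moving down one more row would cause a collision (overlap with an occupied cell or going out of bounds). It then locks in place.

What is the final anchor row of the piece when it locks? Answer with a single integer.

Answer: 8

Derivation:
Spawn at (row=0, col=3). Try each row:
  row 0: fits
  row 1: fits
  row 2: fits
  row 3: fits
  row 4: fits
  row 5: fits
  row 6: fits
  row 7: fits
  row 8: fits
  row 9: blocked -> lock at row 8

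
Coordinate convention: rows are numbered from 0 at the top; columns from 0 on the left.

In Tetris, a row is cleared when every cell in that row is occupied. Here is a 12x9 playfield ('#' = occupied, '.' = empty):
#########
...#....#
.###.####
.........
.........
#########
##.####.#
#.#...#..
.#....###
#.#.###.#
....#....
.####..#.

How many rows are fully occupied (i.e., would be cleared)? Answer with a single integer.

Answer: 2

Derivation:
Check each row:
  row 0: 0 empty cells -> FULL (clear)
  row 1: 7 empty cells -> not full
  row 2: 2 empty cells -> not full
  row 3: 9 empty cells -> not full
  row 4: 9 empty cells -> not full
  row 5: 0 empty cells -> FULL (clear)
  row 6: 2 empty cells -> not full
  row 7: 6 empty cells -> not full
  row 8: 5 empty cells -> not full
  row 9: 3 empty cells -> not full
  row 10: 8 empty cells -> not full
  row 11: 4 empty cells -> not full
Total rows cleared: 2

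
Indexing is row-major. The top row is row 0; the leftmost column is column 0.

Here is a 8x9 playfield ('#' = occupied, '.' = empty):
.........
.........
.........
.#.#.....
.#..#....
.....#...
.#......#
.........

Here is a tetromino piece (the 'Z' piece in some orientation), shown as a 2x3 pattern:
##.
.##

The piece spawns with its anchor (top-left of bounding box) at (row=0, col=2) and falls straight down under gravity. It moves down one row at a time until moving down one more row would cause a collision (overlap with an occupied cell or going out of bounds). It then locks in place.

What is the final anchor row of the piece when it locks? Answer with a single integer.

Spawn at (row=0, col=2). Try each row:
  row 0: fits
  row 1: fits
  row 2: blocked -> lock at row 1

Answer: 1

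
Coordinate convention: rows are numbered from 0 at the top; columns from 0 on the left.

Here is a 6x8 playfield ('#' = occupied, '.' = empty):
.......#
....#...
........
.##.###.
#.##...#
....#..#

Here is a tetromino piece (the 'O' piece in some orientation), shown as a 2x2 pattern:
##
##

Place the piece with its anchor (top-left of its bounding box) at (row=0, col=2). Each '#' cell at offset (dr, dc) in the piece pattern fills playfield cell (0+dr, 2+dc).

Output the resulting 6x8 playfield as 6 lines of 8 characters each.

Answer: ..##...#
..###...
........
.##.###.
#.##...#
....#..#

Derivation:
Fill (0+0,2+0) = (0,2)
Fill (0+0,2+1) = (0,3)
Fill (0+1,2+0) = (1,2)
Fill (0+1,2+1) = (1,3)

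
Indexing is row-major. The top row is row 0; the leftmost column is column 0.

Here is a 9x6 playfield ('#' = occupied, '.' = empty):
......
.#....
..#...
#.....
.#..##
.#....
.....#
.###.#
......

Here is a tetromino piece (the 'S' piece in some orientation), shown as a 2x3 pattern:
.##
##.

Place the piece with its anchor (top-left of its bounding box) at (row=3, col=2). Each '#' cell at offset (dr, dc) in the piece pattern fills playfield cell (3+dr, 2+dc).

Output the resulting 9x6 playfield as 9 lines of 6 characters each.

Answer: ......
.#....
..#...
#..##.
.#####
.#....
.....#
.###.#
......

Derivation:
Fill (3+0,2+1) = (3,3)
Fill (3+0,2+2) = (3,4)
Fill (3+1,2+0) = (4,2)
Fill (3+1,2+1) = (4,3)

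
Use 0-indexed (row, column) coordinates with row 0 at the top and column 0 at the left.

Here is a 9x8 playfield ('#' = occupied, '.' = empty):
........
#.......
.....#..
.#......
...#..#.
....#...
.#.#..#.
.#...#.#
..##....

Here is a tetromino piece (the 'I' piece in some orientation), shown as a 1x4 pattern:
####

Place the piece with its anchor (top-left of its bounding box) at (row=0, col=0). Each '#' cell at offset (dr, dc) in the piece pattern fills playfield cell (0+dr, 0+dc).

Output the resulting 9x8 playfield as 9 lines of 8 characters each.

Fill (0+0,0+0) = (0,0)
Fill (0+0,0+1) = (0,1)
Fill (0+0,0+2) = (0,2)
Fill (0+0,0+3) = (0,3)

Answer: ####....
#.......
.....#..
.#......
...#..#.
....#...
.#.#..#.
.#...#.#
..##....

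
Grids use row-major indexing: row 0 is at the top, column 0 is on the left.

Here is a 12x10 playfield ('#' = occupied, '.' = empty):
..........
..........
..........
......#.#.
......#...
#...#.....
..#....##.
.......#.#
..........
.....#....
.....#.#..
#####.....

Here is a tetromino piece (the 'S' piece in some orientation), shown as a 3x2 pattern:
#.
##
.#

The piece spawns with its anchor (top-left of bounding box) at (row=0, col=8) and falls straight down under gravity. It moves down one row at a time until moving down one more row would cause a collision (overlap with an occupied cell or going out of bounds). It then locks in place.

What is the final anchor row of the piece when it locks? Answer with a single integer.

Spawn at (row=0, col=8). Try each row:
  row 0: fits
  row 1: fits
  row 2: blocked -> lock at row 1

Answer: 1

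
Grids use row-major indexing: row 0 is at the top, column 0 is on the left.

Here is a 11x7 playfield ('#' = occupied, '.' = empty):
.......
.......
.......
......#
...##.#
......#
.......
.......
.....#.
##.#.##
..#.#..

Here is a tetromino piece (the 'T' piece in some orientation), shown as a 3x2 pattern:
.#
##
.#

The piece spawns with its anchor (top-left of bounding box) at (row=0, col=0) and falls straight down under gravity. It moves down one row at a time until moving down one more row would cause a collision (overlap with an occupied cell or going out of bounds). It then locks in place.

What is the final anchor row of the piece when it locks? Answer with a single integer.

Answer: 6

Derivation:
Spawn at (row=0, col=0). Try each row:
  row 0: fits
  row 1: fits
  row 2: fits
  row 3: fits
  row 4: fits
  row 5: fits
  row 6: fits
  row 7: blocked -> lock at row 6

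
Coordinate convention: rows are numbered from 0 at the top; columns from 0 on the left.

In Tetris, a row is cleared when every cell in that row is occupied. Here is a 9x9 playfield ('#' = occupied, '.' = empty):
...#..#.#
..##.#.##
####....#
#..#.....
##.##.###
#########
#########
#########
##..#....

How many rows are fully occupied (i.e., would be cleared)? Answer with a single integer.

Answer: 3

Derivation:
Check each row:
  row 0: 6 empty cells -> not full
  row 1: 4 empty cells -> not full
  row 2: 4 empty cells -> not full
  row 3: 7 empty cells -> not full
  row 4: 2 empty cells -> not full
  row 5: 0 empty cells -> FULL (clear)
  row 6: 0 empty cells -> FULL (clear)
  row 7: 0 empty cells -> FULL (clear)
  row 8: 6 empty cells -> not full
Total rows cleared: 3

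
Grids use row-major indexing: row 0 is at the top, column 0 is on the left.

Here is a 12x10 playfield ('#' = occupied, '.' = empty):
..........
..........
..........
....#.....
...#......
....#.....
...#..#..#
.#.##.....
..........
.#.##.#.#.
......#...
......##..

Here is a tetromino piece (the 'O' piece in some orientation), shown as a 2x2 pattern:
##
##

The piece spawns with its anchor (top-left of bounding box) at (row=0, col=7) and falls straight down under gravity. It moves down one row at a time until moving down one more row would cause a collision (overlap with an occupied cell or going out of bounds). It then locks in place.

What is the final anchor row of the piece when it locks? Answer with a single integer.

Answer: 7

Derivation:
Spawn at (row=0, col=7). Try each row:
  row 0: fits
  row 1: fits
  row 2: fits
  row 3: fits
  row 4: fits
  row 5: fits
  row 6: fits
  row 7: fits
  row 8: blocked -> lock at row 7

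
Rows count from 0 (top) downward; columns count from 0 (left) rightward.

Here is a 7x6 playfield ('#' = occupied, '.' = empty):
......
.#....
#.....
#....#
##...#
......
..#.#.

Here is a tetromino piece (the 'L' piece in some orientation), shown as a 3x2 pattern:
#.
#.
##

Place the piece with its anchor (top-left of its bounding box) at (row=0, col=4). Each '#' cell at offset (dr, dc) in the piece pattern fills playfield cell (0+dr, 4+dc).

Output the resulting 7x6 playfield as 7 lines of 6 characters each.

Answer: ....#.
.#..#.
#...##
#....#
##...#
......
..#.#.

Derivation:
Fill (0+0,4+0) = (0,4)
Fill (0+1,4+0) = (1,4)
Fill (0+2,4+0) = (2,4)
Fill (0+2,4+1) = (2,5)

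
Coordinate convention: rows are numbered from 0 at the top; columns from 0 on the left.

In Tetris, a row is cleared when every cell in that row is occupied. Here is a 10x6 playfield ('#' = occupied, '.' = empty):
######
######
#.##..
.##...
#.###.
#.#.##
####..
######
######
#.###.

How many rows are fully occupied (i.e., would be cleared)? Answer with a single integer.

Check each row:
  row 0: 0 empty cells -> FULL (clear)
  row 1: 0 empty cells -> FULL (clear)
  row 2: 3 empty cells -> not full
  row 3: 4 empty cells -> not full
  row 4: 2 empty cells -> not full
  row 5: 2 empty cells -> not full
  row 6: 2 empty cells -> not full
  row 7: 0 empty cells -> FULL (clear)
  row 8: 0 empty cells -> FULL (clear)
  row 9: 2 empty cells -> not full
Total rows cleared: 4

Answer: 4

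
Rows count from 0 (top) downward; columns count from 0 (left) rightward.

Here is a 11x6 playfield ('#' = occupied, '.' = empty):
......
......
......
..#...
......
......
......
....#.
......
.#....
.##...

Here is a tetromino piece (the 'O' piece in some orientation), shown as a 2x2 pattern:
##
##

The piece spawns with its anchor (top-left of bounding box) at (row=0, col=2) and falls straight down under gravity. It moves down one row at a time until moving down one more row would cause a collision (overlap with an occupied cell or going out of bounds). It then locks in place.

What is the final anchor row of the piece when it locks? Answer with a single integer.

Answer: 1

Derivation:
Spawn at (row=0, col=2). Try each row:
  row 0: fits
  row 1: fits
  row 2: blocked -> lock at row 1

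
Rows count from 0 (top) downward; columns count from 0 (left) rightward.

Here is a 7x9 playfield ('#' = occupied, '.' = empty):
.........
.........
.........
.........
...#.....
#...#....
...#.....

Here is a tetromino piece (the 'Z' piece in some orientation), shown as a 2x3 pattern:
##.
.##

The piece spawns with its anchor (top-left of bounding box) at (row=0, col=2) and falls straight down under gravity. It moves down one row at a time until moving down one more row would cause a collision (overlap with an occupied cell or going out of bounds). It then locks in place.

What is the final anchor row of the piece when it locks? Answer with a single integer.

Spawn at (row=0, col=2). Try each row:
  row 0: fits
  row 1: fits
  row 2: fits
  row 3: blocked -> lock at row 2

Answer: 2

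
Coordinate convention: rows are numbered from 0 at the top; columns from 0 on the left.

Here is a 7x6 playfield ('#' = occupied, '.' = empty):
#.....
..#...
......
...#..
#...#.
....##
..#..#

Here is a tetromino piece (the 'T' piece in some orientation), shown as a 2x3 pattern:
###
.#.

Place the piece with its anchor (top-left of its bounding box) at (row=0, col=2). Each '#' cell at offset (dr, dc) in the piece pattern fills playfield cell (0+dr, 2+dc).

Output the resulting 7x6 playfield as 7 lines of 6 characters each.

Fill (0+0,2+0) = (0,2)
Fill (0+0,2+1) = (0,3)
Fill (0+0,2+2) = (0,4)
Fill (0+1,2+1) = (1,3)

Answer: #.###.
..##..
......
...#..
#...#.
....##
..#..#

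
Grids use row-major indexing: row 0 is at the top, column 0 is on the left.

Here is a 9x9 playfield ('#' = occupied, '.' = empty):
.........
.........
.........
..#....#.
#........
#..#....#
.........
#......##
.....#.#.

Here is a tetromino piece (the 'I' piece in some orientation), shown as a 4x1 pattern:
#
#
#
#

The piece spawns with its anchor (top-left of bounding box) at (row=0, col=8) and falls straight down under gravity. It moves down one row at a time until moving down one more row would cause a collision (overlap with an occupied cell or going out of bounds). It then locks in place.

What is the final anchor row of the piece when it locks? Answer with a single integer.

Spawn at (row=0, col=8). Try each row:
  row 0: fits
  row 1: fits
  row 2: blocked -> lock at row 1

Answer: 1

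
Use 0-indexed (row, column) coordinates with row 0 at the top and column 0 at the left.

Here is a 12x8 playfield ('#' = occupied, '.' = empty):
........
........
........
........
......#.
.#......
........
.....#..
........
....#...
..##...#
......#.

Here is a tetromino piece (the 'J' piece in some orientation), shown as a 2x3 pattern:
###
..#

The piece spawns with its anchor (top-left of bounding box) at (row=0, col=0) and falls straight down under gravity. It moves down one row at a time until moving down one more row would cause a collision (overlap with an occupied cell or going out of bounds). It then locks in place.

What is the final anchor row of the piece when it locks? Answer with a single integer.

Spawn at (row=0, col=0). Try each row:
  row 0: fits
  row 1: fits
  row 2: fits
  row 3: fits
  row 4: fits
  row 5: blocked -> lock at row 4

Answer: 4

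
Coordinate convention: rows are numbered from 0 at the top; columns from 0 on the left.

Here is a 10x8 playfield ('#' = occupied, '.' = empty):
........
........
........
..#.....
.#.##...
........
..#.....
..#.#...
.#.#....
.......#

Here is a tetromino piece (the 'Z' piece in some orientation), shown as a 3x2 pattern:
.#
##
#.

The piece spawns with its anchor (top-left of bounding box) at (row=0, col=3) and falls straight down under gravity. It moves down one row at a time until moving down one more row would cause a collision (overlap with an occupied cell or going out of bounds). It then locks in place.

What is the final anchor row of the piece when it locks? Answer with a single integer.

Answer: 1

Derivation:
Spawn at (row=0, col=3). Try each row:
  row 0: fits
  row 1: fits
  row 2: blocked -> lock at row 1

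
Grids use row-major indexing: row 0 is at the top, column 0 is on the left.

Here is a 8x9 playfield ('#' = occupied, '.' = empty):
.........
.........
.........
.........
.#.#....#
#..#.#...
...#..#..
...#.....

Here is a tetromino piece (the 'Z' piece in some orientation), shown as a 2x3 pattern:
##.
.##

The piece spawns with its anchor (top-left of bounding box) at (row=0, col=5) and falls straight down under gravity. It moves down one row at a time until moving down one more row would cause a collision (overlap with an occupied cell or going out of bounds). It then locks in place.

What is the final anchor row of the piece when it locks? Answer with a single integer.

Answer: 4

Derivation:
Spawn at (row=0, col=5). Try each row:
  row 0: fits
  row 1: fits
  row 2: fits
  row 3: fits
  row 4: fits
  row 5: blocked -> lock at row 4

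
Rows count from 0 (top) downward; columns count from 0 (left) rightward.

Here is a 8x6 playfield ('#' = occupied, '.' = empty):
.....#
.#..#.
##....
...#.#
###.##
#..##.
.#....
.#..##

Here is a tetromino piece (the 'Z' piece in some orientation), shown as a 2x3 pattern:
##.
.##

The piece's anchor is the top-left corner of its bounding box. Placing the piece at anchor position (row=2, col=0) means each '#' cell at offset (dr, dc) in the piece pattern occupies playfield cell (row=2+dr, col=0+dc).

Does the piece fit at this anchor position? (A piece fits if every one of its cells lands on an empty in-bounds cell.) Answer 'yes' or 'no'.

Answer: no

Derivation:
Check each piece cell at anchor (2, 0):
  offset (0,0) -> (2,0): occupied ('#') -> FAIL
  offset (0,1) -> (2,1): occupied ('#') -> FAIL
  offset (1,1) -> (3,1): empty -> OK
  offset (1,2) -> (3,2): empty -> OK
All cells valid: no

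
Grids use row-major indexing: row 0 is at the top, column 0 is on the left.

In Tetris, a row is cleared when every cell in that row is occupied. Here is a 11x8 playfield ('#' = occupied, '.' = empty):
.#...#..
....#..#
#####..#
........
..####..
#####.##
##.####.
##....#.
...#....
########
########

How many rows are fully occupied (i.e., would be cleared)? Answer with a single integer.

Check each row:
  row 0: 6 empty cells -> not full
  row 1: 6 empty cells -> not full
  row 2: 2 empty cells -> not full
  row 3: 8 empty cells -> not full
  row 4: 4 empty cells -> not full
  row 5: 1 empty cell -> not full
  row 6: 2 empty cells -> not full
  row 7: 5 empty cells -> not full
  row 8: 7 empty cells -> not full
  row 9: 0 empty cells -> FULL (clear)
  row 10: 0 empty cells -> FULL (clear)
Total rows cleared: 2

Answer: 2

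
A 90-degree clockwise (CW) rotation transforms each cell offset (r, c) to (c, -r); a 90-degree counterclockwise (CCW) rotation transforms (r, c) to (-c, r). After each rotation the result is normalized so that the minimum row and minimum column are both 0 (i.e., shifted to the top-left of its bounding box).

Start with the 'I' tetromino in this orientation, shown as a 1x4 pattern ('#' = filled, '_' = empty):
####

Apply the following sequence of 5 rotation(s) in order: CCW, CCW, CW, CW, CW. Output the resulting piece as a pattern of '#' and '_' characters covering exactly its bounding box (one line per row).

Start:
####
After rotation 1 (CCW):
#
#
#
#
After rotation 2 (CCW):
####
After rotation 3 (CW):
#
#
#
#
After rotation 4 (CW):
####
After rotation 5 (CW):
#
#
#
#

Answer: #
#
#
#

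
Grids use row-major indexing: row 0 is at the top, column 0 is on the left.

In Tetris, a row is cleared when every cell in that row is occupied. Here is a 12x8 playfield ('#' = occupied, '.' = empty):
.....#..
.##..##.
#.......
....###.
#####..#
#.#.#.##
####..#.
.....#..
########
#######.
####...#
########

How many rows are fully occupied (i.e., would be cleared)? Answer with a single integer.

Answer: 2

Derivation:
Check each row:
  row 0: 7 empty cells -> not full
  row 1: 4 empty cells -> not full
  row 2: 7 empty cells -> not full
  row 3: 5 empty cells -> not full
  row 4: 2 empty cells -> not full
  row 5: 3 empty cells -> not full
  row 6: 3 empty cells -> not full
  row 7: 7 empty cells -> not full
  row 8: 0 empty cells -> FULL (clear)
  row 9: 1 empty cell -> not full
  row 10: 3 empty cells -> not full
  row 11: 0 empty cells -> FULL (clear)
Total rows cleared: 2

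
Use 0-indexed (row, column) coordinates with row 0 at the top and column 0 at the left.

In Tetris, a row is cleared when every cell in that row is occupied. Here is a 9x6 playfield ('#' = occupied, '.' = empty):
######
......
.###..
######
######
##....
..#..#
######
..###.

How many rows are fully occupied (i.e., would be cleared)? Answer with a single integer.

Answer: 4

Derivation:
Check each row:
  row 0: 0 empty cells -> FULL (clear)
  row 1: 6 empty cells -> not full
  row 2: 3 empty cells -> not full
  row 3: 0 empty cells -> FULL (clear)
  row 4: 0 empty cells -> FULL (clear)
  row 5: 4 empty cells -> not full
  row 6: 4 empty cells -> not full
  row 7: 0 empty cells -> FULL (clear)
  row 8: 3 empty cells -> not full
Total rows cleared: 4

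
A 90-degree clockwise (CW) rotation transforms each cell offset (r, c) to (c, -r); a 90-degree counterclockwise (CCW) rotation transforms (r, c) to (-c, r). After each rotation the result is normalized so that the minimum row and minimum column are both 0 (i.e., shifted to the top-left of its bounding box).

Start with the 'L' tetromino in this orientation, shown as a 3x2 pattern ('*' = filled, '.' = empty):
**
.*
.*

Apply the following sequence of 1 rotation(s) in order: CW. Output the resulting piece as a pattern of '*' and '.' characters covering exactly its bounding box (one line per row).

Answer: ..*
***

Derivation:
Start:
**
.*
.*
After rotation 1 (CW):
..*
***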